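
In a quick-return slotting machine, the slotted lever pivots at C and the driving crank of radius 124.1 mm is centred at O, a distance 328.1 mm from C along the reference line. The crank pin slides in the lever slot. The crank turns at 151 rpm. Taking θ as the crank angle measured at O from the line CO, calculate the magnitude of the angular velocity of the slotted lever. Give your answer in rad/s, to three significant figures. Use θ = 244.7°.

ω = 15.81 rad/s (from 151 rpm).
Crank pin A relative to C: A = (d + r cosθ, r sinθ); lever angle φ = atan2(r sinθ, d + r cosθ).
Differentiating tanφ: φ̇ = rω(d cosθ + r)/(d² + r² + 2dr cosθ).
d² + r² + 2dr cosθ = |CA|² = 0.0882488 m²;  d cosθ + r = -0.016116 m.
|ω_lever| = |0.1241·15.81·-0.016116| / 0.0882488 = 0.35837 rad/s.

0.358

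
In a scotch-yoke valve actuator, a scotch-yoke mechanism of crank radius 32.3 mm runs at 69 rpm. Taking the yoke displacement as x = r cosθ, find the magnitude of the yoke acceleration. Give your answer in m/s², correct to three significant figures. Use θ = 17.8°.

1.61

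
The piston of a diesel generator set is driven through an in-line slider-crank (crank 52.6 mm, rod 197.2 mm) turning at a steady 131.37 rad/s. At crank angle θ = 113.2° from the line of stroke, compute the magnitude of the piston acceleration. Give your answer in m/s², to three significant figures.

527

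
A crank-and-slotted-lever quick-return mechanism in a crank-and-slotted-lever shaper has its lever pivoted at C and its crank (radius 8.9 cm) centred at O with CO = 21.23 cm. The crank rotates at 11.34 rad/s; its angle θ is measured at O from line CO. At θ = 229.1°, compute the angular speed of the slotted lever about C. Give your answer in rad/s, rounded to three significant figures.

1.79

ω = 11.34 rad/s
Crank pin A relative to C: A = (d + r cosθ, r sinθ); lever angle φ = atan2(r sinθ, d + r cosθ).
Differentiating tanφ: φ̇ = rω(d cosθ + r)/(d² + r² + 2dr cosθ).
d² + r² + 2dr cosθ = |CA|² = 0.02825 m²;  d cosθ + r = -0.050001 m.
|ω_lever| = |0.089·11.34·-0.050001| / 0.02825 = 1.7864 rad/s.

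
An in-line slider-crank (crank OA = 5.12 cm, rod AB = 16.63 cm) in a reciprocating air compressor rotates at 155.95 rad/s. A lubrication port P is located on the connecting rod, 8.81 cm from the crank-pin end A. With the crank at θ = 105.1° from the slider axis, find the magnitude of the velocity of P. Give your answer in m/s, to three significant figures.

7.43

ω = 155.9 rad/s.  Crank-pin speed |V_A| = rω = 7.9846 m/s, perpendicular to OA.
Rod angle: sinφ = −(r/L) sinθ ⇒ φ = -17.292°; ω_rod = −rω cosθ/√(L²−r²sin²θ) = +13.1 rad/s.
V_P = V_A + ω_rod × AP, with AP = 0.0881 m along the rod.
Components: V_Px = −rω sinθ − a·ω_rod·sinφ = -7.3659 m/s;  V_Py = rω cosθ + a·ω_rod·cosφ = -0.9781 m/s.
|V_P| = √(V_Px² + V_Py²) = 7.4306 m/s.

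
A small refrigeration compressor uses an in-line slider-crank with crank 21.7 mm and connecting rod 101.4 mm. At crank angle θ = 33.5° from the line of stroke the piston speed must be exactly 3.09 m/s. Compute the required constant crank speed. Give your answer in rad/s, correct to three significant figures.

219

For an in-line slider-crank, |v_piston| = rω|sinθ|·[1 + r cosθ/√(L² − r² sin²θ)].
With r = 0.0217 m, L = 0.1014 m, θ = 33.5°: the bracketed kinematic factor |dx/dθ| = 0.014129 m.
ω = v/|dx/dθ| = 3.09/0.014129 = 218.69 rad/s.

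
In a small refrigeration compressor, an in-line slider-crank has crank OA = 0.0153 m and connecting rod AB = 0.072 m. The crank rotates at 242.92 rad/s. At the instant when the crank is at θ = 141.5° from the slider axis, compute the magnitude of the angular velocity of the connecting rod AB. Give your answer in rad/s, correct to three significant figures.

ω = 242.9 rad/s
The rod makes angle φ with the slider axis where L sinφ = r sinθ; differentiating, L cosφ·φ̇ = r ω cosθ.
L cosφ = √(L² − r² sin²θ) = 0.071367 m.
|ω_rod| = r ω |cosθ| / √(L² − r² sin²θ) = 0.0153·242.9·0.78261/0.071367 = 40.757 rad/s.

40.8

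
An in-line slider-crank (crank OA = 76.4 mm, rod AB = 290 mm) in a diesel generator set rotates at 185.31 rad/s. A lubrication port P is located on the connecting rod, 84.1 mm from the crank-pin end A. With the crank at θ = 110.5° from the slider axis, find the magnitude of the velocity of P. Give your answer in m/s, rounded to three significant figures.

13.4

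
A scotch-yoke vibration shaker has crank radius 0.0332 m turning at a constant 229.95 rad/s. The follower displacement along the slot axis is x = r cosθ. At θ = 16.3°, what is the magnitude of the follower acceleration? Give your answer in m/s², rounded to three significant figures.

ω = 229.9 rad/s
x = r cosθ ⇒ ẍ = −rω² cosθ (ω constant).
|a| = rω²|cosθ| = 0.0332·(229.9)²·|cos 16.3°| = 1685 m/s².

1680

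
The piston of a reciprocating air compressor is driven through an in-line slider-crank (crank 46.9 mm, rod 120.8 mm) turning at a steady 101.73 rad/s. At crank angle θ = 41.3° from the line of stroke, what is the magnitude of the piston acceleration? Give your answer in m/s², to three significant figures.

397

ω = 101.7 rad/s
x(θ) = r cosθ + √(L² − r² sin²θ); with ω constant, a = ω²·d²x/dθ².
d²x/dθ² = −r cosθ − r²(cos2θ)/√u − r⁴ sin²2θ/(4u^{3/2}),  u = L² − r² sin²θ = 0.0136345 m².
Substituting r = 0.0469 m, L = 0.1208 m, θ = 41.3°: d²x/dθ² = -0.038408 m.
a = ω²·d²x/dθ² = (101.7)²·(-0.038408) = -397.48 m/s²;  |a| = 397.48 m/s².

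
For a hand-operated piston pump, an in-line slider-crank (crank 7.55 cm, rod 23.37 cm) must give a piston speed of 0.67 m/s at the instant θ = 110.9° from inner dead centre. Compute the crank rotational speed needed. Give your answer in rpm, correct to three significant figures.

For an in-line slider-crank, |v_piston| = rω|sinθ|·[1 + r cosθ/√(L² − r² sin²θ)].
With r = 0.0755 m, L = 0.2337 m, θ = 110.9°: the bracketed kinematic factor |dx/dθ| = 0.062006 m.
ω = v/|dx/dθ| = 0.67/0.062006 = 10.805 rad/s.
N = 60ω/(2π) = 103.18 rpm.

103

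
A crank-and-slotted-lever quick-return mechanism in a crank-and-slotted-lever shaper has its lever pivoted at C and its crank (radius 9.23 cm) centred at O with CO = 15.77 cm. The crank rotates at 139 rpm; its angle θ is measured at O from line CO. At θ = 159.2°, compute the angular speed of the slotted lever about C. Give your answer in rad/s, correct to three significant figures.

ω = 14.56 rad/s (from 139 rpm).
Crank pin A relative to C: A = (d + r cosθ, r sinθ); lever angle φ = atan2(r sinθ, d + r cosθ).
Differentiating tanφ: φ̇ = rω(d cosθ + r)/(d² + r² + 2dr cosθ).
d² + r² + 2dr cosθ = |CA|² = 0.00617448 m²;  d cosθ + r = -0.055122 m.
|ω_lever| = |0.0923·14.56·-0.055122| / 0.00617448 = 11.994 rad/s.

12.0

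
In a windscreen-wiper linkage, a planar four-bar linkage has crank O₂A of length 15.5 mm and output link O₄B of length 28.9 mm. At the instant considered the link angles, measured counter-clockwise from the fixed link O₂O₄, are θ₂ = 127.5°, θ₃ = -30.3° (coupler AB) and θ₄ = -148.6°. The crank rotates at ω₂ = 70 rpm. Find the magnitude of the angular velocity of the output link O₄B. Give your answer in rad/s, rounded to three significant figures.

ω₂ = 7.33 rad/s (from 70 rpm).
Differentiating the loop-closure r₂e^{iθ₂}+r₃e^{iθ₃}=r₁+r₄e^{iθ₄} gives r₂ω₂e^{iθ₂}+r₃ω₃e^{iθ₃}=r₄ω₄e^{iθ₄}.
Eliminating the other unknown: ω₄ = r₂ω₂ sin(θ₂−θ₃) / [r₄ sin(θ₄−θ₃)].
Numerator sine = +0.37784; denominator sine = -0.88048.
Result = 0.0155·7.33·(+0.37784) / (0.0289·(-0.88048)) = -1.6871 rad/s; magnitude 1.6871 rad/s.

1.69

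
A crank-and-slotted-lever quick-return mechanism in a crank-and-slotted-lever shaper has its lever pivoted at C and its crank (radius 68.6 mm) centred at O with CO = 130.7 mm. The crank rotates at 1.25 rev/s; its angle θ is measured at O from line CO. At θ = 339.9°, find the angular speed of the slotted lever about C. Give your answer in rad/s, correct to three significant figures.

2.67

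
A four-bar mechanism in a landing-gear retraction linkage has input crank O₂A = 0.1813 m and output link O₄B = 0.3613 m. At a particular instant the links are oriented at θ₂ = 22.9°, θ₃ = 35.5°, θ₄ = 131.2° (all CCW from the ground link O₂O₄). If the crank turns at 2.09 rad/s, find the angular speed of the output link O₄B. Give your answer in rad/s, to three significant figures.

0.230

ω₂ = 2.09 rad/s
Differentiating the loop-closure r₂e^{iθ₂}+r₃e^{iθ₃}=r₁+r₄e^{iθ₄} gives r₂ω₂e^{iθ₂}+r₃ω₃e^{iθ₃}=r₄ω₄e^{iθ₄}.
Eliminating the other unknown: ω₄ = r₂ω₂ sin(θ₂−θ₃) / [r₄ sin(θ₄−θ₃)].
Numerator sine = -0.21814; denominator sine = +0.99506.
Result = 0.1813·2.09·(-0.21814) / (0.3613·(+0.99506)) = -0.22992 rad/s; magnitude 0.22992 rad/s.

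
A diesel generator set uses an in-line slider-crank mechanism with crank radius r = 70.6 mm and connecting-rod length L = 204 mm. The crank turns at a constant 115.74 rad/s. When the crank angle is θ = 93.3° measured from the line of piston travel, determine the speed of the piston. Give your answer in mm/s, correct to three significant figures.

7980

ω = 115.7 rad/s
For an in-line slider-crank, x = r cosθ + √(L² − r² sin²θ), so v = −rω sinθ·[1 + r cosθ/√(L² − r² sin²θ)].
With r = 0.0706 m, L = 0.204 m, θ = 93.3°: √(L² − r² sin²θ) = 0.19144 m.
v = −0.0706·115.7·0.99834·[1 + 0.0706·-0.05756/0.19144] = -7.9845 m/s.
|v| = 7.9845 m/s = 7984.5 mm/s.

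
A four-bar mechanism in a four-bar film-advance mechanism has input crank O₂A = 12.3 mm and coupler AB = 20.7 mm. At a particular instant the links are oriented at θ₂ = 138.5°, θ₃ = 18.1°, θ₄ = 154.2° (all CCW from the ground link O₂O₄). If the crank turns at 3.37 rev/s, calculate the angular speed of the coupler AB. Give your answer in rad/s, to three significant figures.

4.91

ω₂ = 21.17 rad/s (from 3.37 rev/s).
Differentiating the loop-closure r₂e^{iθ₂}+r₃e^{iθ₃}=r₁+r₄e^{iθ₄} gives r₂ω₂e^{iθ₂}+r₃ω₃e^{iθ₃}=r₄ω₄e^{iθ₄}.
Eliminating the other unknown: ω₃ = r₂ω₂ sin(θ₄−θ₂) / [r₃ sin(θ₃−θ₄)].
Numerator sine = +0.27060; denominator sine = -0.69340.
Result = 0.0123·21.17·(+0.27060) / (0.0207·(-0.69340)) = -4.9101 rad/s; magnitude 4.9101 rad/s.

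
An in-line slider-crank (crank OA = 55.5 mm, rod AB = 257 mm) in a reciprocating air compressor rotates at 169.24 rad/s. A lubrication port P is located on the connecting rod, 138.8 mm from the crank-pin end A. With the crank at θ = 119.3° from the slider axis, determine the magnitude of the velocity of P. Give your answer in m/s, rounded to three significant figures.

ω = 169.2 rad/s.  Crank-pin speed |V_A| = rω = 9.3928 m/s, perpendicular to OA.
Rod angle: sinφ = −(r/L) sinθ ⇒ φ = -10.855°; ω_rod = −rω cosθ/√(L²−r²sin²θ) = +18.212 rad/s.
V_P = V_A + ω_rod × AP, with AP = 0.1388 m along the rod.
Components: V_Px = −rω sinθ − a·ω_rod·sinφ = -7.7151 m/s;  V_Py = rω cosθ + a·ω_rod·cosφ = -2.1141 m/s.
|V_P| = √(V_Px² + V_Py²) = 7.9996 m/s.

8.00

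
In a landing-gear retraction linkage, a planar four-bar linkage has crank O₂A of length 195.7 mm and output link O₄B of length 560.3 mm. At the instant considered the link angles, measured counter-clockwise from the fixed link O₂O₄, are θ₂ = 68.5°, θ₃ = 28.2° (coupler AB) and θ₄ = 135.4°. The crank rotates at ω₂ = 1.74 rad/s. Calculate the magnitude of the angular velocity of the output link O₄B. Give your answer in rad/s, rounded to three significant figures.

0.411

ω₂ = 1.74 rad/s
Differentiating the loop-closure r₂e^{iθ₂}+r₃e^{iθ₃}=r₁+r₄e^{iθ₄} gives r₂ω₂e^{iθ₂}+r₃ω₃e^{iθ₃}=r₄ω₄e^{iθ₄}.
Eliminating the other unknown: ω₄ = r₂ω₂ sin(θ₂−θ₃) / [r₄ sin(θ₄−θ₃)].
Numerator sine = +0.64679; denominator sine = +0.95528.
Result = 0.1957·1.74·(+0.64679) / (0.5603·(+0.95528)) = +0.41148 rad/s; magnitude 0.41148 rad/s.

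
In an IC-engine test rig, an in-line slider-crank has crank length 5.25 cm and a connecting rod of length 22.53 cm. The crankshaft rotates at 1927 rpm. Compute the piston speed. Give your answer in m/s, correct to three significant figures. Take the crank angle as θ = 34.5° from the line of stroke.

7.16

ω = 2π·1927/60 = 201.8 rad/s
For an in-line slider-crank, x = r cosθ + √(L² − r² sin²θ), so v = −rω sinθ·[1 + r cosθ/√(L² − r² sin²θ)].
With r = 0.0525 m, L = 0.2253 m, θ = 34.5°: √(L² − r² sin²θ) = 0.22333 m.
v = −0.0525·201.8·0.56641·[1 + 0.0525·0.82413/0.22333] = -7.1632 m/s.
|v| = 7.1632 m/s.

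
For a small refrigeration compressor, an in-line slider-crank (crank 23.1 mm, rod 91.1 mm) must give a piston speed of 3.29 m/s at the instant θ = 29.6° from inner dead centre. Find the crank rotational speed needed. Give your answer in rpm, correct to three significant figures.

2250

For an in-line slider-crank, |v_piston| = rω|sinθ|·[1 + r cosθ/√(L² − r² sin²θ)].
With r = 0.0231 m, L = 0.0911 m, θ = 29.6°: the bracketed kinematic factor |dx/dθ| = 0.013946 m.
ω = v/|dx/dθ| = 3.29/0.013946 = 235.92 rad/s.
N = 60ω/(2π) = 2252.8 rpm.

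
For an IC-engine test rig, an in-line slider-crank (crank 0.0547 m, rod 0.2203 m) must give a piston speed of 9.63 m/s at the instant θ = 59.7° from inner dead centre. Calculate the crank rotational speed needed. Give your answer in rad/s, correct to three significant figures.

For an in-line slider-crank, |v_piston| = rω|sinθ|·[1 + r cosθ/√(L² − r² sin²θ)].
With r = 0.0547 m, L = 0.2203 m, θ = 59.7°: the bracketed kinematic factor |dx/dθ| = 0.053285 m.
ω = v/|dx/dθ| = 9.63/0.053285 = 180.73 rad/s.

181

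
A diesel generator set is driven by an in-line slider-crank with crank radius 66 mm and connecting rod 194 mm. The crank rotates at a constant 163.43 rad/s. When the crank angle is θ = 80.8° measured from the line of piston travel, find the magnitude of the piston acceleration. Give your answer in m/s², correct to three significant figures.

ω = 163.4 rad/s
x(θ) = r cosθ + √(L² − r² sin²θ); with ω constant, a = ω²·d²x/dθ².
d²x/dθ² = −r cosθ − r²(cos2θ)/√u − r⁴ sin²2θ/(4u^{3/2}),  u = L² − r² sin²θ = 0.0333913 m².
Substituting r = 0.066 m, L = 0.194 m, θ = 80.8°: d²x/dθ² = +0.01199 m.
a = ω²·d²x/dθ² = (163.4)²·(+0.01199) = +320.24 m/s²;  |a| = 320.24 m/s².

320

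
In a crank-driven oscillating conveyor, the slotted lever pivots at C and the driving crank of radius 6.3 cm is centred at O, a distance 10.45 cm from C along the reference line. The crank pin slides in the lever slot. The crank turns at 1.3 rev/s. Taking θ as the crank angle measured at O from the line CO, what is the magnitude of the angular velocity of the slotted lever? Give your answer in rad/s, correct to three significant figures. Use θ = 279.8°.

2.43

ω = 8.168 rad/s (from 1.3 rev/s).
Crank pin A relative to C: A = (d + r cosθ, r sinθ); lever angle φ = atan2(r sinθ, d + r cosθ).
Differentiating tanφ: φ̇ = rω(d cosθ + r)/(d² + r² + 2dr cosθ).
d² + r² + 2dr cosθ = |CA|² = 0.0171304 m²;  d cosθ + r = +0.080787 m.
|ω_lever| = |0.063·8.168·+0.080787| / 0.0171304 = 2.4268 rad/s.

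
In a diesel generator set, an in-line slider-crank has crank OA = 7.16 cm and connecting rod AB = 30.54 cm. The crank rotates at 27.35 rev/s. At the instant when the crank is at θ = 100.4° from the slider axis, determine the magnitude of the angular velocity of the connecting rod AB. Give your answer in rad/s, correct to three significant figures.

ω = 171.8 rad/s (converted from 27.35 rev/s).
The rod makes angle φ with the slider axis where L sinφ = r sinθ; differentiating, L cosφ·φ̇ = r ω cosθ.
L cosφ = √(L² − r² sin²θ) = 0.29717 m.
|ω_rod| = r ω |cosθ| / √(L² − r² sin²θ) = 0.0716·171.8·0.18052/0.29717 = 7.4743 rad/s.

7.47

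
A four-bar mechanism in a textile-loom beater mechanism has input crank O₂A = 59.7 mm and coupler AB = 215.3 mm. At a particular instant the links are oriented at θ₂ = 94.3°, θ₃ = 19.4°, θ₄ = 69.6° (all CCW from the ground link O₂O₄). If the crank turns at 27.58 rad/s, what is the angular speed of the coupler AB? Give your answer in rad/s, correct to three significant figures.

ω₂ = 27.58 rad/s
Differentiating the loop-closure r₂e^{iθ₂}+r₃e^{iθ₃}=r₁+r₄e^{iθ₄} gives r₂ω₂e^{iθ₂}+r₃ω₃e^{iθ₃}=r₄ω₄e^{iθ₄}.
Eliminating the other unknown: ω₃ = r₂ω₂ sin(θ₄−θ₂) / [r₃ sin(θ₃−θ₄)].
Numerator sine = -0.41787; denominator sine = -0.76828.
Result = 0.0597·27.58·(-0.41787) / (0.2153·(-0.76828)) = +4.1595 rad/s; magnitude 4.1595 rad/s.

4.16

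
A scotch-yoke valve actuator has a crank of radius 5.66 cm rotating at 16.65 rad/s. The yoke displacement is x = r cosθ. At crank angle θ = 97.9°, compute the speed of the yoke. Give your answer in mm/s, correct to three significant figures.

ω = 16.65 rad/s
x = r cosθ ⇒ ẋ = −rω sinθ.
|v| = rω|sinθ| = 0.0566·16.65·|sin 97.9°| = 0.93345 m/s = 933.45 mm/s.

933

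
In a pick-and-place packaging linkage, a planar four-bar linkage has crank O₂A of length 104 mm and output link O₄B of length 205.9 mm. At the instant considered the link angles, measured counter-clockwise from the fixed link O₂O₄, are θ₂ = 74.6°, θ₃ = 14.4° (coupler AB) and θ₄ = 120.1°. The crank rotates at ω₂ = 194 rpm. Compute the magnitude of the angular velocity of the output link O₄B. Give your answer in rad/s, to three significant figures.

9.25

ω₂ = 20.32 rad/s (from 194 rpm).
Differentiating the loop-closure r₂e^{iθ₂}+r₃e^{iθ₃}=r₁+r₄e^{iθ₄} gives r₂ω₂e^{iθ₂}+r₃ω₃e^{iθ₃}=r₄ω₄e^{iθ₄}.
Eliminating the other unknown: ω₄ = r₂ω₂ sin(θ₂−θ₃) / [r₄ sin(θ₄−θ₃)].
Numerator sine = +0.86777; denominator sine = +0.96269.
Result = 0.104·20.32·(+0.86777) / (0.2059·(+0.96269)) = +9.2496 rad/s; magnitude 9.2496 rad/s.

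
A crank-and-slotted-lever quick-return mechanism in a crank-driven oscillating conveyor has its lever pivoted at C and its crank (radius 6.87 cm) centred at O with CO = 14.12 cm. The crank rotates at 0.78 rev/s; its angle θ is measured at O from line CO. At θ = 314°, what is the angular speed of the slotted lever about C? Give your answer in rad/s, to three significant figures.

ω = 4.901 rad/s (from 0.78 rev/s).
Crank pin A relative to C: A = (d + r cosθ, r sinθ); lever angle φ = atan2(r sinθ, d + r cosθ).
Differentiating tanφ: φ̇ = rω(d cosθ + r)/(d² + r² + 2dr cosθ).
d² + r² + 2dr cosθ = |CA|² = 0.0381341 m²;  d cosθ + r = +0.16679 m.
|ω_lever| = |0.0687·4.901·+0.16679| / 0.0381341 = 1.4726 rad/s.

1.47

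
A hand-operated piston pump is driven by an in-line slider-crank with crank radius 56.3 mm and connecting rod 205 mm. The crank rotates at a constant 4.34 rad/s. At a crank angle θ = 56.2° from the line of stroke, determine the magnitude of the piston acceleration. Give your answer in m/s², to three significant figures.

0.481

ω = 4.34 rad/s
x(θ) = r cosθ + √(L² − r² sin²θ); with ω constant, a = ω²·d²x/dθ².
d²x/dθ² = −r cosθ − r²(cos2θ)/√u − r⁴ sin²2θ/(4u^{3/2}),  u = L² − r² sin²θ = 0.0398362 m².
Substituting r = 0.0563 m, L = 0.205 m, θ = 56.2°: d²x/dθ² = -0.025538 m.
a = ω²·d²x/dθ² = (4.34)²·(-0.025538) = -0.48102 m/s²;  |a| = 0.48102 m/s².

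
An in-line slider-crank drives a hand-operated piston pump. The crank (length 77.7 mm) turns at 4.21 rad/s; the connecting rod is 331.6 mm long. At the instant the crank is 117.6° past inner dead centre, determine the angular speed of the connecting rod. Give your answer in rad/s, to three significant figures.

0.467

ω = 4.21 rad/s
The rod makes angle φ with the slider axis where L sinφ = r sinθ; differentiating, L cosφ·φ̇ = r ω cosθ.
L cosφ = √(L² − r² sin²θ) = 0.32437 m.
|ω_rod| = r ω |cosθ| / √(L² − r² sin²θ) = 0.0777·4.21·0.46330/0.32437 = 0.46722 rad/s.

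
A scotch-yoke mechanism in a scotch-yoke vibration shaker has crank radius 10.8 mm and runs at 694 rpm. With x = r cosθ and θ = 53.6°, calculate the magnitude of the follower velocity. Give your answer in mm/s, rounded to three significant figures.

632

ω = 72.68 rad/s (from 694 rpm).
x = r cosθ ⇒ ẋ = −rω sinθ.
|v| = rω|sinθ| = 0.0108·72.68·|sin 53.6°| = 0.63176 m/s = 631.76 mm/s.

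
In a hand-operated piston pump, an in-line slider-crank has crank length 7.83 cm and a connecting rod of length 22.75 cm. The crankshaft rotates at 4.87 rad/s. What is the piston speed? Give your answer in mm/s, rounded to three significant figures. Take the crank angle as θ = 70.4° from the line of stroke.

ω = 4.87 rad/s
For an in-line slider-crank, x = r cosθ + √(L² − r² sin²θ), so v = −rω sinθ·[1 + r cosθ/√(L² − r² sin²θ)].
With r = 0.0783 m, L = 0.2275 m, θ = 70.4°: √(L² − r² sin²θ) = 0.21521 m.
v = −0.0783·4.87·0.94206·[1 + 0.0783·0.33545/0.21521] = -0.40307 m/s.
|v| = 0.40307 m/s = 403.07 mm/s.

403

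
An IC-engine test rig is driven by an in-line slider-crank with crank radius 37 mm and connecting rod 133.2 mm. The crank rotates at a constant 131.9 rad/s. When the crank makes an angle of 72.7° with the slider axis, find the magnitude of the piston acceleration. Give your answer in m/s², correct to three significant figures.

ω = 131.9 rad/s
x(θ) = r cosθ + √(L² − r² sin²θ); with ω constant, a = ω²·d²x/dθ².
d²x/dθ² = −r cosθ − r²(cos2θ)/√u − r⁴ sin²2θ/(4u^{3/2}),  u = L² − r² sin²θ = 0.0164943 m².
Substituting r = 0.037 m, L = 0.1332 m, θ = 72.7°: d²x/dθ² = -0.0023 m.
a = ω²·d²x/dθ² = (131.9)²·(-0.0023) = -40.014 m/s²;  |a| = 40.014 m/s².

40.0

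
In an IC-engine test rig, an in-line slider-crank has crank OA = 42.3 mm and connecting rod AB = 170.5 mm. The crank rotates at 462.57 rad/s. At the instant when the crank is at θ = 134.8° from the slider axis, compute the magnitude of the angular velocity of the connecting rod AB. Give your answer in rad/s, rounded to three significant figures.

82.1

ω = 462.6 rad/s
The rod makes angle φ with the slider axis where L sinφ = r sinθ; differentiating, L cosφ·φ̇ = r ω cosθ.
L cosφ = √(L² − r² sin²θ) = 0.16784 m.
|ω_rod| = r ω |cosθ| / √(L² − r² sin²θ) = 0.0423·462.6·0.70463/0.16784 = 82.147 rad/s.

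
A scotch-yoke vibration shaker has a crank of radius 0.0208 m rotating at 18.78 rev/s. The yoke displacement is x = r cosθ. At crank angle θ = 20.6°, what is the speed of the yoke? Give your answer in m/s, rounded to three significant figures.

0.864

ω = 118 rad/s (from 18.78 rev/s).
x = r cosθ ⇒ ẋ = −rω sinθ.
|v| = rω|sinθ| = 0.0208·118·|sin 20.6°| = 0.86355 m/s.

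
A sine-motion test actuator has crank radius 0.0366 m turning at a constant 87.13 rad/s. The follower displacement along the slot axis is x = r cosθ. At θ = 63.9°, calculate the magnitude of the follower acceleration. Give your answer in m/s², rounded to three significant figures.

ω = 87.13 rad/s
x = r cosθ ⇒ ẍ = −rω² cosθ (ω constant).
|a| = rω²|cosθ| = 0.0366·(87.13)²·|cos 63.9°| = 122.24 m/s².

122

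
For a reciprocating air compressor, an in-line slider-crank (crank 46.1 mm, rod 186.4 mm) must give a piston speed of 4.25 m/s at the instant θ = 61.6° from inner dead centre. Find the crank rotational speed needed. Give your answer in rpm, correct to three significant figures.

For an in-line slider-crank, |v_piston| = rω|sinθ|·[1 + r cosθ/√(L² − r² sin²θ)].
With r = 0.0461 m, L = 0.1864 m, θ = 61.6°: the bracketed kinematic factor |dx/dθ| = 0.045439 m.
ω = v/|dx/dθ| = 4.25/0.045439 = 93.532 rad/s.
N = 60ω/(2π) = 893.17 rpm.

893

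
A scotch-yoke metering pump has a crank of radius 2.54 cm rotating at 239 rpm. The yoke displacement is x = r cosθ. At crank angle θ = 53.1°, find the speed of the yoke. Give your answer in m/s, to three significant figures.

0.508

ω = 25.03 rad/s (from 239 rpm).
x = r cosθ ⇒ ẋ = −rω sinθ.
|v| = rω|sinθ| = 0.0254·25.03·|sin 53.1°| = 0.50837 m/s.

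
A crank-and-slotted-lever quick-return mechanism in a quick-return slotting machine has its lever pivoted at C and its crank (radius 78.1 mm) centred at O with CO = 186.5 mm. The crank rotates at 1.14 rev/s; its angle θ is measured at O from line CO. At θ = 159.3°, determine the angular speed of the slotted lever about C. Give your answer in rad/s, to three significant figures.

3.95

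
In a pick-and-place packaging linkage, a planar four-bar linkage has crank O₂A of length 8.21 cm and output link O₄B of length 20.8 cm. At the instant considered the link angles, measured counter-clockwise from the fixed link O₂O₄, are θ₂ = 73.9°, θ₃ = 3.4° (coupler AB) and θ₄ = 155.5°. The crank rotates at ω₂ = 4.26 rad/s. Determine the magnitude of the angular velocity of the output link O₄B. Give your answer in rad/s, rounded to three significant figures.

ω₂ = 4.26 rad/s
Differentiating the loop-closure r₂e^{iθ₂}+r₃e^{iθ₃}=r₁+r₄e^{iθ₄} gives r₂ω₂e^{iθ₂}+r₃ω₃e^{iθ₃}=r₄ω₄e^{iθ₄}.
Eliminating the other unknown: ω₄ = r₂ω₂ sin(θ₂−θ₃) / [r₄ sin(θ₄−θ₃)].
Numerator sine = +0.94264; denominator sine = +0.46793.
Result = 0.0821·4.26·(+0.94264) / (0.208·(+0.46793)) = +3.3873 rad/s; magnitude 3.3873 rad/s.

3.39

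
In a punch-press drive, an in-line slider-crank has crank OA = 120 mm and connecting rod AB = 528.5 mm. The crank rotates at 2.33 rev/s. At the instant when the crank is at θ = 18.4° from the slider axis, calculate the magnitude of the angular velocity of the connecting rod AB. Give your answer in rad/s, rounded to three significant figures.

3.16

ω = 14.64 rad/s (converted from 2.33 rev/s).
The rod makes angle φ with the slider axis where L sinφ = r sinθ; differentiating, L cosφ·φ̇ = r ω cosθ.
L cosφ = √(L² − r² sin²θ) = 0.52714 m.
|ω_rod| = r ω |cosθ| / √(L² − r² sin²θ) = 0.12·14.64·0.94888/0.52714 = 3.1623 rad/s.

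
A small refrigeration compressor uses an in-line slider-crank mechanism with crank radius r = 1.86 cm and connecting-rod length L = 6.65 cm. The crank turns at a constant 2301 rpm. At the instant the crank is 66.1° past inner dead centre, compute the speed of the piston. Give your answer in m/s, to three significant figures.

ω = 2π·2301/60 = 241 rad/s
For an in-line slider-crank, x = r cosθ + √(L² − r² sin²θ), so v = −rω sinθ·[1 + r cosθ/√(L² − r² sin²θ)].
With r = 0.0186 m, L = 0.0665 m, θ = 66.1°: √(L² − r² sin²θ) = 0.064289 m.
v = −0.0186·241·0.91425·[1 + 0.0186·0.40514/0.064289] = -4.5779 m/s.
|v| = 4.5779 m/s.

4.58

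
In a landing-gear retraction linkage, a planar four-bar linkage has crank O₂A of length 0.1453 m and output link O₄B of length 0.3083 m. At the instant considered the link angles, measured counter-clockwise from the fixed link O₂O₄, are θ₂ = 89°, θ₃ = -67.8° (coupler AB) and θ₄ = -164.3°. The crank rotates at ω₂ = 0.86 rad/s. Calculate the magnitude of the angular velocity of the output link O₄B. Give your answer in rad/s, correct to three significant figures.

0.161

ω₂ = 0.86 rad/s
Differentiating the loop-closure r₂e^{iθ₂}+r₃e^{iθ₃}=r₁+r₄e^{iθ₄} gives r₂ω₂e^{iθ₂}+r₃ω₃e^{iθ₃}=r₄ω₄e^{iθ₄}.
Eliminating the other unknown: ω₄ = r₂ω₂ sin(θ₂−θ₃) / [r₄ sin(θ₄−θ₃)].
Numerator sine = +0.39394; denominator sine = -0.99357.
Result = 0.1453·0.86·(+0.39394) / (0.3083·(-0.99357)) = -0.1607 rad/s; magnitude 0.1607 rad/s.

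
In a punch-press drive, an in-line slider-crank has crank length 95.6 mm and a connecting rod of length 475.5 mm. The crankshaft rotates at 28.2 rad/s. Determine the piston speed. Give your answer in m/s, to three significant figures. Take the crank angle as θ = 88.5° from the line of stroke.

2.71

ω = 28.2 rad/s
For an in-line slider-crank, x = r cosθ + √(L² − r² sin²θ), so v = −rω sinθ·[1 + r cosθ/√(L² − r² sin²θ)].
With r = 0.0956 m, L = 0.4755 m, θ = 88.5°: √(L² − r² sin²θ) = 0.4658 m.
v = −0.0956·28.2·0.99966·[1 + 0.0956·0.02618/0.4658] = -2.7095 m/s.
|v| = 2.7095 m/s.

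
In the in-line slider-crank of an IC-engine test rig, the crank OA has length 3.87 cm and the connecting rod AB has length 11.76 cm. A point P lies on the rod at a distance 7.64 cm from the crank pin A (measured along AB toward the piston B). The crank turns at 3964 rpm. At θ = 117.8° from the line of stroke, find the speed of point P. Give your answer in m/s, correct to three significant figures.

13.0

ω = 415.1 rad/s.  Crank-pin speed |V_A| = rω = 16.065 m/s, perpendicular to OA.
Rod angle: sinφ = −(r/L) sinθ ⇒ φ = -16.924°; ω_rod = −rω cosθ/√(L²−r²sin²θ) = +66.595 rad/s.
V_P = V_A + ω_rod × AP, with AP = 0.0764 m along the rod.
Components: V_Px = −rω sinθ − a·ω_rod·sinφ = -12.729 m/s;  V_Py = rω cosθ + a·ω_rod·cosφ = -2.6249 m/s.
|V_P| = √(V_Px² + V_Py²) = 12.997 m/s.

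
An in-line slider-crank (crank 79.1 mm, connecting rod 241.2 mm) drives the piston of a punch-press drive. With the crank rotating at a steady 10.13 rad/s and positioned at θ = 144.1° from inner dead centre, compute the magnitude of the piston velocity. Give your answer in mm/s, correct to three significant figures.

343

ω = 10.13 rad/s
For an in-line slider-crank, x = r cosθ + √(L² − r² sin²θ), so v = −rω sinθ·[1 + r cosθ/√(L² − r² sin²θ)].
With r = 0.0791 m, L = 0.2412 m, θ = 144.1°: √(L² − r² sin²θ) = 0.2367 m.
v = −0.0791·10.13·0.58637·[1 + 0.0791·-0.81004/0.2367] = -0.34266 m/s.
|v| = 0.34266 m/s = 342.66 mm/s.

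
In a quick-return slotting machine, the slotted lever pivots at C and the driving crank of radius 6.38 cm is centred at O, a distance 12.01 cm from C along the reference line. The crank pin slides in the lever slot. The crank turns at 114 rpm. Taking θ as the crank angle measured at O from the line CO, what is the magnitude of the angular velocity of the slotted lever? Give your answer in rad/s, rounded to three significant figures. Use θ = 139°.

2.95

ω = 11.94 rad/s (from 114 rpm).
Crank pin A relative to C: A = (d + r cosθ, r sinθ); lever angle φ = atan2(r sinθ, d + r cosθ).
Differentiating tanφ: φ̇ = rω(d cosθ + r)/(d² + r² + 2dr cosθ).
d² + r² + 2dr cosθ = |CA|² = 0.00692871 m²;  d cosθ + r = -0.026841 m.
|ω_lever| = |0.0638·11.94·-0.026841| / 0.00692871 = 2.9505 rad/s.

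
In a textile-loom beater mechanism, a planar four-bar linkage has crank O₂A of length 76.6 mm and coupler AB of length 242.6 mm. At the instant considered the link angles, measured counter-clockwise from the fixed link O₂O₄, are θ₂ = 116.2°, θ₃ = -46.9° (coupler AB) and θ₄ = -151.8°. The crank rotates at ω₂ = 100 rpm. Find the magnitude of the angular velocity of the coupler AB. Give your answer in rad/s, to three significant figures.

3.42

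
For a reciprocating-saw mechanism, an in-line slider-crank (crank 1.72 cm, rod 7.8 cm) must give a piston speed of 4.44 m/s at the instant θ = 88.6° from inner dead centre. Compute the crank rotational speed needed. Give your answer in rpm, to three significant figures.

For an in-line slider-crank, |v_piston| = rω|sinθ|·[1 + r cosθ/√(L² − r² sin²θ)].
With r = 0.0172 m, L = 0.078 m, θ = 88.6°: the bracketed kinematic factor |dx/dθ| = 0.01729 m.
ω = v/|dx/dθ| = 4.44/0.01729 = 256.8 rad/s.
N = 60ω/(2π) = 2452.2 rpm.

2450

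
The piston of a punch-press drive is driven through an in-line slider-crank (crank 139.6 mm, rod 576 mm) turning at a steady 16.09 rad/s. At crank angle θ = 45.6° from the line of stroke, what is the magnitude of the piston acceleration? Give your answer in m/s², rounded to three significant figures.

25.2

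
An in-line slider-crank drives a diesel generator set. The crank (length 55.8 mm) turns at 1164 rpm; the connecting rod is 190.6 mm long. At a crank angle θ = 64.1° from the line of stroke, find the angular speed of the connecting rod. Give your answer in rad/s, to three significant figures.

16.2

ω = 121.9 rad/s (converted from 1164 rpm).
The rod makes angle φ with the slider axis where L sinφ = r sinθ; differentiating, L cosφ·φ̇ = r ω cosθ.
L cosφ = √(L² − r² sin²θ) = 0.18387 m.
|ω_rod| = r ω |cosθ| / √(L² − r² sin²θ) = 0.0558·121.9·0.43680/0.18387 = 16.158 rad/s.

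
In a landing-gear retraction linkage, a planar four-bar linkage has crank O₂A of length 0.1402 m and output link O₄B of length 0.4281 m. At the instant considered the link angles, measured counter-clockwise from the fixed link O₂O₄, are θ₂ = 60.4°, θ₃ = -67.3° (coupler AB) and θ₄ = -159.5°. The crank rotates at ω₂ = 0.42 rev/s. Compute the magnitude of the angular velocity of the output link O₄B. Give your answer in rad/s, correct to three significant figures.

ω₂ = 2.639 rad/s (from 0.42 rev/s).
Differentiating the loop-closure r₂e^{iθ₂}+r₃e^{iθ₃}=r₁+r₄e^{iθ₄} gives r₂ω₂e^{iθ₂}+r₃ω₃e^{iθ₃}=r₄ω₄e^{iθ₄}.
Eliminating the other unknown: ω₄ = r₂ω₂ sin(θ₂−θ₃) / [r₄ sin(θ₄−θ₃)].
Numerator sine = +0.79122; denominator sine = -0.99926.
Result = 0.1402·2.639·(+0.79122) / (0.4281·(-0.99926)) = -0.68431 rad/s; magnitude 0.68431 rad/s.

0.684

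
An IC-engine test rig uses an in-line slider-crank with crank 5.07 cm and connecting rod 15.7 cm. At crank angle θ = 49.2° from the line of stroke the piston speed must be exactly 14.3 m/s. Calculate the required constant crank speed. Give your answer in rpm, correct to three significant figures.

2920

For an in-line slider-crank, |v_piston| = rω|sinθ|·[1 + r cosθ/√(L² − r² sin²θ)].
With r = 0.0507 m, L = 0.157 m, θ = 49.2°: the bracketed kinematic factor |dx/dθ| = 0.046731 m.
ω = v/|dx/dθ| = 14.3/0.046731 = 306 rad/s.
N = 60ω/(2π) = 2922.1 rpm.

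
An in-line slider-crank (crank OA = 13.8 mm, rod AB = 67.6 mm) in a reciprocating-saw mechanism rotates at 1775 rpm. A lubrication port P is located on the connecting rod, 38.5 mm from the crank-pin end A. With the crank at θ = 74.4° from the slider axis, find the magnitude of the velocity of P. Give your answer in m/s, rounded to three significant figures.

2.57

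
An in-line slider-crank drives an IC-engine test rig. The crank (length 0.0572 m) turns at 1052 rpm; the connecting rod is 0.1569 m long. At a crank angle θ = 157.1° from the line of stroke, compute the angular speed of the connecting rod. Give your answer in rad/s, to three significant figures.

37.4

ω = 110.2 rad/s (converted from 1052 rpm).
The rod makes angle φ with the slider axis where L sinφ = r sinθ; differentiating, L cosφ·φ̇ = r ω cosθ.
L cosφ = √(L² − r² sin²θ) = 0.15531 m.
|ω_rod| = r ω |cosθ| / √(L² − r² sin²θ) = 0.0572·110.2·0.92119/0.15531 = 37.375 rad/s.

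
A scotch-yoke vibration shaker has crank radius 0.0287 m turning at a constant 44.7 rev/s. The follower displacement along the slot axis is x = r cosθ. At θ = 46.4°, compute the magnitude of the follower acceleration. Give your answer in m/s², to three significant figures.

1560

ω = 280.9 rad/s (from 44.7 rev/s).
x = r cosθ ⇒ ẍ = −rω² cosθ (ω constant).
|a| = rω²|cosθ| = 0.0287·(280.9)²·|cos 46.4°| = 1561.2 m/s².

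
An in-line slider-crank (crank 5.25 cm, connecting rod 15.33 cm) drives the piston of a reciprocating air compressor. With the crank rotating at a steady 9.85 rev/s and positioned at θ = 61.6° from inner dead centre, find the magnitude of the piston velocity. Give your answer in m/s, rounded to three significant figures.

3.35

ω = 2π·9.85 = 61.89 rad/s
For an in-line slider-crank, x = r cosθ + √(L² − r² sin²θ), so v = −rω sinθ·[1 + r cosθ/√(L² − r² sin²θ)].
With r = 0.0525 m, L = 0.1533 m, θ = 61.6°: √(L² − r² sin²θ) = 0.14618 m.
v = −0.0525·61.89·0.87965·[1 + 0.0525·0.47562/0.14618] = -3.3464 m/s.
|v| = 3.3464 m/s.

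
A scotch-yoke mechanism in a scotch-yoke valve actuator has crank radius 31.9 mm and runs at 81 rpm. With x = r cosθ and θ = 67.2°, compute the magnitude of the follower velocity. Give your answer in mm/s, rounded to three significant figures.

249

ω = 8.482 rad/s (from 81 rpm).
x = r cosθ ⇒ ẋ = −rω sinθ.
|v| = rω|sinθ| = 0.0319·8.482·|sin 67.2°| = 0.24944 m/s = 249.44 mm/s.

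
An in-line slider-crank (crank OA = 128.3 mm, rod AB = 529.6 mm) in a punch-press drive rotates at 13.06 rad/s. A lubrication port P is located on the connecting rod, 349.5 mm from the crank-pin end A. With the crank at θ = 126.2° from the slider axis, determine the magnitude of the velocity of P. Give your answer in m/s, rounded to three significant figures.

1.27

ω = 13.06 rad/s.  Crank-pin speed |V_A| = rω = 1.6756 m/s, perpendicular to OA.
Rod angle: sinφ = −(r/L) sinθ ⇒ φ = -11.274°; ω_rod = −rω cosθ/√(L²−r²sin²θ) = +1.9054 rad/s.
V_P = V_A + ω_rod × AP, with AP = 0.3495 m along the rod.
Components: V_Px = −rω sinθ − a·ω_rod·sinφ = -1.222 m/s;  V_Py = rω cosθ + a·ω_rod·cosφ = -0.33654 m/s.
|V_P| = √(V_Px² + V_Py²) = 1.2675 m/s.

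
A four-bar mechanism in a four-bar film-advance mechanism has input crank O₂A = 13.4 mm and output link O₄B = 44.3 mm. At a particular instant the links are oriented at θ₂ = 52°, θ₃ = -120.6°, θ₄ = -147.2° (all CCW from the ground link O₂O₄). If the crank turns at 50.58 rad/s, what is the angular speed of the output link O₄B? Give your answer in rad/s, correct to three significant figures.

4.40

ω₂ = 50.58 rad/s
Differentiating the loop-closure r₂e^{iθ₂}+r₃e^{iθ₃}=r₁+r₄e^{iθ₄} gives r₂ω₂e^{iθ₂}+r₃ω₃e^{iθ₃}=r₄ω₄e^{iθ₄}.
Eliminating the other unknown: ω₄ = r₂ω₂ sin(θ₂−θ₃) / [r₄ sin(θ₄−θ₃)].
Numerator sine = +0.12880; denominator sine = -0.44776.
Result = 0.0134·50.58·(+0.12880) / (0.0443·(-0.44776)) = -4.4008 rad/s; magnitude 4.4008 rad/s.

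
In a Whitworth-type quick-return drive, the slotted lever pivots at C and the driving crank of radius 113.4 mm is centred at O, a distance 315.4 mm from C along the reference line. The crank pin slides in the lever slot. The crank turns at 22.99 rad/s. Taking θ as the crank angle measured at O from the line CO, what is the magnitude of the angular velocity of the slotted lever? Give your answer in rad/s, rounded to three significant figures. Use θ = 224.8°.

4.67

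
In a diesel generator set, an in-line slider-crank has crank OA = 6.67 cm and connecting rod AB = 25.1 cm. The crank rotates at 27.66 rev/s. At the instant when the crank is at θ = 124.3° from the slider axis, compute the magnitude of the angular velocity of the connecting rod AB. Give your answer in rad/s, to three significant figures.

ω = 173.8 rad/s (converted from 27.66 rev/s).
The rod makes angle φ with the slider axis where L sinφ = r sinθ; differentiating, L cosφ·φ̇ = r ω cosθ.
L cosφ = √(L² − r² sin²θ) = 0.24488 m.
|ω_rod| = r ω |cosθ| / √(L² − r² sin²θ) = 0.0667·173.8·0.56353/0.24488 = 26.676 rad/s.

26.7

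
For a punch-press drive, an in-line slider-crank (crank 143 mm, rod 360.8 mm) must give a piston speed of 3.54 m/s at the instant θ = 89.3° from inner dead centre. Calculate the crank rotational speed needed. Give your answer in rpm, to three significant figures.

235

For an in-line slider-crank, |v_piston| = rω|sinθ|·[1 + r cosθ/√(L² − r² sin²θ)].
With r = 0.143 m, L = 0.3608 m, θ = 89.3°: the bracketed kinematic factor |dx/dθ| = 0.14374 m.
ω = v/|dx/dθ| = 3.54/0.14374 = 24.627 rad/s.
N = 60ω/(2π) = 235.17 rpm.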